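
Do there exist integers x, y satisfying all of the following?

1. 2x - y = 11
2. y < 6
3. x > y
Yes

Take x = 8, y = 5. Substituting into each constraint:
  (1) 2(8) + (-5) = 11 ✓
  (2) 5 < 6 ✓
  (3) 8 > 5 ✓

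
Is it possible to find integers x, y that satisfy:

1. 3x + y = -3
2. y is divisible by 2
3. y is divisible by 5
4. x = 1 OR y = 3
No

A contradictory subset is {3x + y = -3, y is divisible by 5, x = 1 OR y = 3}. No integer assignment can satisfy these jointly:

  - 3x + y = -3: is a linear equation tying the variables together
  - y is divisible by 5: restricts y to multiples of 5
  - x = 1 OR y = 3: forces a choice: either x = 1 or y = 3

Split on the disjunction (x = 1 OR y = 3):
  • If x = 1: with x = 1, writing y = 5y', every remaining term of the linear equation is divisible by 5, so the left side is ≡ 0 (mod 5); but the right side -6 ≡ 4 (mod 5). No integers can satisfy it.
  • If y = 3: this contradicts the divisibility constraint — 3 is not a multiple of 5.
Both branches are infeasible, so the system has no integer solution.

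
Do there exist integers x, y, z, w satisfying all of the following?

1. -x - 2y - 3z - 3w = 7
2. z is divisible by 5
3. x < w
Yes

Take x = 0, y = -5, z = 0, w = 1. Substituting into each constraint:
  (1) 0 - 2(-5) - 3(0) - 3(1) = 7 ✓
  (2) 0 = 5 × 0, remainder 0 ✓
  (3) 0 < 1 ✓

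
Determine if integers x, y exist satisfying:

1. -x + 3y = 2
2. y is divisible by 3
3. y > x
Yes

Take x = -2, y = 0. Substituting into each constraint:
  (1) 2 + 3(0) = 2 ✓
  (2) 0 = 3 × 0, remainder 0 ✓
  (3) 0 > -2 ✓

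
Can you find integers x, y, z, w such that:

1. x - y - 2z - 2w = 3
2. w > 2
Yes

Take x = 0, y = -9, z = 0, w = 3. Substituting into each constraint:
  (1) 0 + 9 - 2(0) - 2(3) = 3 ✓
  (2) 3 > 2 ✓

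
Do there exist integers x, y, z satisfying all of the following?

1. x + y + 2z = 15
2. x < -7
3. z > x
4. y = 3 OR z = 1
Yes

Take x = -8, y = 21, z = 1. Substituting into each constraint:
  (1) (-8) + 21 + 2(1) = 15 ✓
  (2) -8 < -7 ✓
  (3) 1 > -8 ✓
  (4) z = 1, target 1 ✓ (second branch holds)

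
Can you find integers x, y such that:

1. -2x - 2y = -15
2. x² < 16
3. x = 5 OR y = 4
No

Even the single constraint (-2x - 2y = -15) is infeasible over the integers.

  - -2x - 2y = -15: every term on the left is divisible by 2, so the LHS ≡ 0 (mod 2), but the RHS -15 is not — no integer solution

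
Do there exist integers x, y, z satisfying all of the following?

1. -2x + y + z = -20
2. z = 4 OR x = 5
Yes

Take x = 0, y = -24, z = 4. Substituting into each constraint:
  (1) -2(0) + (-24) + 4 = -20 ✓
  (2) z = 4, target 4 ✓ (first branch holds)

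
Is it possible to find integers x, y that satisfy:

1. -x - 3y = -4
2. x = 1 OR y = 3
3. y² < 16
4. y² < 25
Yes

Take x = -5, y = 3. Substituting into each constraint:
  (1) 5 - 3(3) = -4 ✓
  (2) y = 3, target 3 ✓ (second branch holds)
  (3) y² = (3)² = 9, and 9 < 16 ✓
  (4) y² = (3)² = 9, and 9 < 25 ✓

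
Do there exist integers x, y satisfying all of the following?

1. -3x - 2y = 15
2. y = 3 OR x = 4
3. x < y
Yes

Take x = -7, y = 3. Substituting into each constraint:
  (1) -3(-7) - 2(3) = 15 ✓
  (2) y = 3, target 3 ✓ (first branch holds)
  (3) -7 < 3 ✓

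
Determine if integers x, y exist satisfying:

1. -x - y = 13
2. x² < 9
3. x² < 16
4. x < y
No

A contradictory subset is {-x - y = 13, x² < 9, x < y}. No integer assignment can satisfy these jointly:

  - -x - y = 13: is a linear equation tying the variables together
  - x² < 9: restricts x to |x| ≤ 2
  - x < y: bounds one variable relative to another variable

Propagating the comparison: y > x and x ≥ -2 give y ≥ -1. Range argument: with x ∈ [-2, 2], y ∈ [-1, ∞], the left side of the equation is at most 3, but the right side is 13 > 3. No integer solution exists.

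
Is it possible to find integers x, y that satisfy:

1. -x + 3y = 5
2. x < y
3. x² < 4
Yes

Take x = 1, y = 2. Substituting into each constraint:
  (1) (-1) + 3(2) = 5 ✓
  (2) 1 < 2 ✓
  (3) x² = (1)² = 1, and 1 < 4 ✓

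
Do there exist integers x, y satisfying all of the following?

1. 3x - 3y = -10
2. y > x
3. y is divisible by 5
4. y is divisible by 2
No

Even the single constraint (3x - 3y = -10) is infeasible over the integers.

  - 3x - 3y = -10: every term on the left is divisible by 3, so the LHS ≡ 0 (mod 3), but the RHS -10 is not — no integer solution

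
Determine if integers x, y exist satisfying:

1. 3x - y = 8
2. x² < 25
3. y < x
Yes

Take x = 3, y = 1. Substituting into each constraint:
  (1) 3(3) + (-1) = 8 ✓
  (2) x² = (3)² = 9, and 9 < 25 ✓
  (3) 1 < 3 ✓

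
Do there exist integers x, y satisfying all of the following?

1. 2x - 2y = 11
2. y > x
No

Even the single constraint (2x - 2y = 11) is infeasible over the integers.

  - 2x - 2y = 11: every term on the left is divisible by 2, so the LHS ≡ 0 (mod 2), but the RHS 11 is not — no integer solution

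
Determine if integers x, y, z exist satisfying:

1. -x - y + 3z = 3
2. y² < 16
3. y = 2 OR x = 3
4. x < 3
Yes

Take x = 1, y = 2, z = 2. Substituting into each constraint:
  (1) (-1) + (-2) + 3(2) = 3 ✓
  (2) y² = (2)² = 4, and 4 < 16 ✓
  (3) y = 2, target 2 ✓ (first branch holds)
  (4) 1 < 3 ✓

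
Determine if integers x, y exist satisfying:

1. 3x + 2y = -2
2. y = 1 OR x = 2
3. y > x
No

The full constraint system is jointly infeasible over the integers. Each constraint and what it forces:

  - 3x + 2y = -2: is a linear equation tying the variables together
  - y = 1 OR x = 2: forces a choice: either y = 1 or x = 2
  - y > x: bounds one variable relative to another variable

Split on the disjunction (y = 1 OR x = 2):
  • If y = 1: with y = 1, every remaining term of the linear equation is divisible by 3, so the left side is ≡ 0 (mod 3); but the right side -4 ≡ 2 (mod 3). No integers can satisfy it.
  • If x = 2: the equation forces y = -4, giving (x, y) = (2, -4), which violates y > x.
Both branches are infeasible, so the system has no integer solution.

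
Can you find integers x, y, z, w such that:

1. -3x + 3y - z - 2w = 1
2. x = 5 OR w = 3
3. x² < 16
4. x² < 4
Yes

Take x = 0, y = 0, z = -7, w = 3. Substituting into each constraint:
  (1) -3(0) + 3(0) + 7 - 2(3) = 1 ✓
  (2) w = 3, target 3 ✓ (second branch holds)
  (3) x² = (0)² = 0, and 0 < 16 ✓
  (4) x² = (0)² = 0, and 0 < 4 ✓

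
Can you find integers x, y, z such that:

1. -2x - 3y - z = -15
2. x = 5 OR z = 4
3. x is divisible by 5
Yes

Take x = -5, y = 7, z = 4. Substituting into each constraint:
  (1) -2(-5) - 3(7) + (-4) = -15 ✓
  (2) z = 4, target 4 ✓ (second branch holds)
  (3) -5 = 5 × -1, remainder 0 ✓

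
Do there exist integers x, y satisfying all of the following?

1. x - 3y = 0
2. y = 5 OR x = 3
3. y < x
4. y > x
No

A contradictory subset is {y < x, y > x}. No integer assignment can satisfy these jointly:

  - y < x: bounds one variable relative to another variable
  - y > x: bounds one variable relative to another variable

Direct contradiction: x > y and y > x cannot both hold.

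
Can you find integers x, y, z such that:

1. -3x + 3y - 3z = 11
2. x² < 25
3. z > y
No

Even the single constraint (-3x + 3y - 3z = 11) is infeasible over the integers.

  - -3x + 3y - 3z = 11: every term on the left is divisible by 3, so the LHS ≡ 0 (mod 3), but the RHS 11 is not — no integer solution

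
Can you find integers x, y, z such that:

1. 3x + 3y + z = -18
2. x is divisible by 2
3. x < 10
Yes

Take x = 0, y = -6, z = 0. Substituting into each constraint:
  (1) 3(0) + 3(-6) + 0 = -18 ✓
  (2) 0 = 2 × 0, remainder 0 ✓
  (3) 0 < 10 ✓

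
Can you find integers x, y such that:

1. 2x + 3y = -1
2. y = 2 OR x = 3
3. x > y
No

The full constraint system is jointly infeasible over the integers. Each constraint and what it forces:

  - 2x + 3y = -1: is a linear equation tying the variables together
  - y = 2 OR x = 3: forces a choice: either y = 2 or x = 3
  - x > y: bounds one variable relative to another variable

Split on the disjunction (y = 2 OR x = 3):
  • If y = 2: with y = 2, every remaining term of the linear equation is divisible by 2, so the left side is ≡ 0 (mod 2); but the right side -7 ≡ 1 (mod 2). No integers can satisfy it.
  • If x = 3: with x = 3, every remaining term of the linear equation is divisible by 3, so the left side is ≡ 0 (mod 3); but the right side -7 ≡ 2 (mod 3). No integers can satisfy it.
Both branches are infeasible, so the system has no integer solution.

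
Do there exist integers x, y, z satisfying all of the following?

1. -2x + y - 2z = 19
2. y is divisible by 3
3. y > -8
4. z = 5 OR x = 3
Yes

Take x = -16, y = -3, z = 5. Substituting into each constraint:
  (1) -2(-16) + (-3) - 2(5) = 19 ✓
  (2) -3 = 3 × -1, remainder 0 ✓
  (3) -3 > -8 ✓
  (4) z = 5, target 5 ✓ (first branch holds)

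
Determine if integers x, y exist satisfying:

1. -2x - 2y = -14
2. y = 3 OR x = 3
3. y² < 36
Yes

Take x = 3, y = 4. Substituting into each constraint:
  (1) -2(3) - 2(4) = -14 ✓
  (2) x = 3, target 3 ✓ (second branch holds)
  (3) y² = (4)² = 16, and 16 < 36 ✓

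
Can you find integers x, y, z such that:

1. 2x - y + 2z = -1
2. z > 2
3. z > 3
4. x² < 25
Yes

Take x = -4, y = 1, z = 4. Substituting into each constraint:
  (1) 2(-4) + (-1) + 2(4) = -1 ✓
  (2) 4 > 2 ✓
  (3) 4 > 3 ✓
  (4) x² = (-4)² = 16, and 16 < 25 ✓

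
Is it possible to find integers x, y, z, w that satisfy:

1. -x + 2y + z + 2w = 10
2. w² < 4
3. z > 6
Yes

Take x = 1, y = 2, z = 7, w = 0. Substituting into each constraint:
  (1) (-1) + 2(2) + 7 + 2(0) = 10 ✓
  (2) w² = (0)² = 0, and 0 < 4 ✓
  (3) 7 > 6 ✓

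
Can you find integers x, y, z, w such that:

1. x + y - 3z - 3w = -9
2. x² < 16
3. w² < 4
Yes

Take x = 0, y = -9, z = 0, w = 0. Substituting into each constraint:
  (1) 0 + (-9) - 3(0) - 3(0) = -9 ✓
  (2) x² = (0)² = 0, and 0 < 16 ✓
  (3) w² = (0)² = 0, and 0 < 4 ✓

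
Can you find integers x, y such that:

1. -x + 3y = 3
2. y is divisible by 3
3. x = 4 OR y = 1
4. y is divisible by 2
No

A contradictory subset is {-x + 3y = 3, x = 4 OR y = 1, y is divisible by 2}. No integer assignment can satisfy these jointly:

  - -x + 3y = 3: is a linear equation tying the variables together
  - x = 4 OR y = 1: forces a choice: either x = 4 or y = 1
  - y is divisible by 2: restricts y to multiples of 2

Split on the disjunction (x = 4 OR y = 1):
  • If x = 4: with x = 4, writing y = 2y', every remaining term of the linear equation is divisible by 6, so the left side is ≡ 0 (mod 6); but the right side 7 ≡ 1 (mod 6). No integers can satisfy it.
  • If y = 1: this contradicts the divisibility constraint — 1 is not a multiple of 2.
Both branches are infeasible, so the system has no integer solution.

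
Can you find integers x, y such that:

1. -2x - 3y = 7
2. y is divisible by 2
No

The full constraint system is jointly infeasible over the integers. Each constraint and what it forces:

  - -2x - 3y = 7: is a linear equation tying the variables together
  - y is divisible by 2: restricts y to multiples of 2

Modular obstruction: writing y = 2y', every remaining term of the linear equation is divisible by 2, so the left side is ≡ 0 (mod 2); but the right side 7 ≡ 1 (mod 2). No integers can satisfy it.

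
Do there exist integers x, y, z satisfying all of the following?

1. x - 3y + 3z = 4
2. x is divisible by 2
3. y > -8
Yes

Take x = -2, y = -2, z = 0. Substituting into each constraint:
  (1) (-2) - 3(-2) + 3(0) = 4 ✓
  (2) -2 = 2 × -1, remainder 0 ✓
  (3) -2 > -8 ✓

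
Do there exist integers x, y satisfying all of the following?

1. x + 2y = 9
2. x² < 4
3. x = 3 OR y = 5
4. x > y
No

A contradictory subset is {x + 2y = 9, x = 3 OR y = 5, x > y}. No integer assignment can satisfy these jointly:

  - x + 2y = 9: is a linear equation tying the variables together
  - x = 3 OR y = 5: forces a choice: either x = 3 or y = 5
  - x > y: bounds one variable relative to another variable

Split on the disjunction (x = 3 OR y = 5):
  • If x = 3: the equation forces y = 3, giving (x, y) = (3, 3), which violates x > y.
  • If y = 5: the equation forces x = -1, giving (y, x) = (5, -1), which violates x > y.
Both branches are infeasible, so the system has no integer solution.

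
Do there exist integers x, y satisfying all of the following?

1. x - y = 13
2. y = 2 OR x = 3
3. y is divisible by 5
Yes

Take x = 3, y = -10. Substituting into each constraint:
  (1) 3 + 10 = 13 ✓
  (2) x = 3, target 3 ✓ (second branch holds)
  (3) -10 = 5 × -2, remainder 0 ✓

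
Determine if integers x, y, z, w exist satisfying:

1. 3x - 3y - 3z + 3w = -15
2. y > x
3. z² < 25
Yes

Take x = 0, y = 1, z = 4, w = 0. Substituting into each constraint:
  (1) 3(0) - 3(1) - 3(4) + 3(0) = -15 ✓
  (2) 1 > 0 ✓
  (3) z² = (4)² = 16, and 16 < 25 ✓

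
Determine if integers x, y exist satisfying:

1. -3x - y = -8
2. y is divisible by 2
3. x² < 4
Yes

Take x = 0, y = 8. Substituting into each constraint:
  (1) -3(0) + (-8) = -8 ✓
  (2) 8 = 2 × 4, remainder 0 ✓
  (3) x² = (0)² = 0, and 0 < 4 ✓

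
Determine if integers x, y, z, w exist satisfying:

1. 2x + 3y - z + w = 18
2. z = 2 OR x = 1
Yes

Take x = 1, y = 0, z = -16, w = 0. Substituting into each constraint:
  (1) 2(1) + 3(0) + 16 + 0 = 18 ✓
  (2) x = 1, target 1 ✓ (second branch holds)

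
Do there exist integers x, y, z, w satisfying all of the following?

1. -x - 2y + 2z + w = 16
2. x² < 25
Yes

Take x = 0, y = 0, z = 0, w = 16. Substituting into each constraint:
  (1) 0 - 2(0) + 2(0) + 16 = 16 ✓
  (2) x² = (0)² = 0, and 0 < 25 ✓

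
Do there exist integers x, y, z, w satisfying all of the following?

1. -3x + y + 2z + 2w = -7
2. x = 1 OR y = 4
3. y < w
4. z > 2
Yes

Take x = 1, y = -4, z = 3, w = -3. Substituting into each constraint:
  (1) -3(1) + (-4) + 2(3) + 2(-3) = -7 ✓
  (2) x = 1, target 1 ✓ (first branch holds)
  (3) -4 < -3 ✓
  (4) 3 > 2 ✓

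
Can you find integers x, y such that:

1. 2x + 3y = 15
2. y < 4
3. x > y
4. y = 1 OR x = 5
Yes

Take x = 6, y = 1. Substituting into each constraint:
  (1) 2(6) + 3(1) = 15 ✓
  (2) 1 < 4 ✓
  (3) 6 > 1 ✓
  (4) y = 1, target 1 ✓ (first branch holds)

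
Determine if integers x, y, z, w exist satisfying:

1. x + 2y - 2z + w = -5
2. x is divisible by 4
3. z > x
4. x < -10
Yes

Take x = -12, y = 4, z = 0, w = -1. Substituting into each constraint:
  (1) (-12) + 2(4) - 2(0) + (-1) = -5 ✓
  (2) -12 = 4 × -3, remainder 0 ✓
  (3) 0 > -12 ✓
  (4) -12 < -10 ✓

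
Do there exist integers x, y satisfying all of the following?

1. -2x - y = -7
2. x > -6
Yes

Take x = 3, y = 1. Substituting into each constraint:
  (1) -2(3) + (-1) = -7 ✓
  (2) 3 > -6 ✓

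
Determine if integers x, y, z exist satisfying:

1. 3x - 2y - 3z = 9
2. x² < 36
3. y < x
Yes

Take x = 1, y = 0, z = -2. Substituting into each constraint:
  (1) 3(1) - 2(0) - 3(-2) = 9 ✓
  (2) x² = (1)² = 1, and 1 < 36 ✓
  (3) 0 < 1 ✓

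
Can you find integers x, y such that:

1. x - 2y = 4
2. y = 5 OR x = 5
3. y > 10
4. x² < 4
No

A contradictory subset is {x - 2y = 4, y = 5 OR x = 5, y > 10}. No integer assignment can satisfy these jointly:

  - x - 2y = 4: is a linear equation tying the variables together
  - y = 5 OR x = 5: forces a choice: either y = 5 or x = 5
  - y > 10: bounds one variable relative to a constant

Split on the disjunction (y = 5 OR x = 5):
  • If y = 5: this contradicts the bound y ≥ 11.
  • If x = 5: with x = 5, every remaining term of the linear equation is divisible by 2, so the left side is ≡ 0 (mod 2); but the right side -1 ≡ 1 (mod 2). No integers can satisfy it.
Both branches are infeasible, so the system has no integer solution.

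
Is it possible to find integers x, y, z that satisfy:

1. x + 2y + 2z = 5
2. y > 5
Yes

Take x = 1, y = 6, z = -4. Substituting into each constraint:
  (1) 1 + 2(6) + 2(-4) = 5 ✓
  (2) 6 > 5 ✓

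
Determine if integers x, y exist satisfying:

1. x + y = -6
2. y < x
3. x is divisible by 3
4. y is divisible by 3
Yes

Take x = 0, y = -6. Substituting into each constraint:
  (1) 0 + (-6) = -6 ✓
  (2) -6 < 0 ✓
  (3) 0 = 3 × 0, remainder 0 ✓
  (4) -6 = 3 × -2, remainder 0 ✓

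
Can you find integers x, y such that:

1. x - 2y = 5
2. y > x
Yes

Take x = -7, y = -6. Substituting into each constraint:
  (1) (-7) - 2(-6) = 5 ✓
  (2) -6 > -7 ✓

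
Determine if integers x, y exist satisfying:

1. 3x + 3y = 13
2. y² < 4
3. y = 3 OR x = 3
No

Even the single constraint (3x + 3y = 13) is infeasible over the integers.

  - 3x + 3y = 13: every term on the left is divisible by 3, so the LHS ≡ 0 (mod 3), but the RHS 13 is not — no integer solution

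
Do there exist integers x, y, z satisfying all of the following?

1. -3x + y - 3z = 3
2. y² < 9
Yes

Take x = 0, y = 0, z = -1. Substituting into each constraint:
  (1) -3(0) + 0 - 3(-1) = 3 ✓
  (2) y² = (0)² = 0, and 0 < 9 ✓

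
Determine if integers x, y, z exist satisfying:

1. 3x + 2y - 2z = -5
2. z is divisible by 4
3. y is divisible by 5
Yes

Take x = -1, y = -5, z = -4. Substituting into each constraint:
  (1) 3(-1) + 2(-5) - 2(-4) = -5 ✓
  (2) -4 = 4 × -1, remainder 0 ✓
  (3) -5 = 5 × -1, remainder 0 ✓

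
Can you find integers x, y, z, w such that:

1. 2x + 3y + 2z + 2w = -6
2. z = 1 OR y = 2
Yes

Take x = 0, y = 2, z = -6, w = 0. Substituting into each constraint:
  (1) 2(0) + 3(2) + 2(-6) + 2(0) = -6 ✓
  (2) y = 2, target 2 ✓ (second branch holds)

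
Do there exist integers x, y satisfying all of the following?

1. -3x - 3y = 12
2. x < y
Yes

Take x = -3, y = -1. Substituting into each constraint:
  (1) -3(-3) - 3(-1) = 12 ✓
  (2) -3 < -1 ✓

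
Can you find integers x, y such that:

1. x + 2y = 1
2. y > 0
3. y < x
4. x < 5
No

A contradictory subset is {x + 2y = 1, y > 0, y < x}. No integer assignment can satisfy these jointly:

  - x + 2y = 1: is a linear equation tying the variables together
  - y > 0: bounds one variable relative to a constant
  - y < x: bounds one variable relative to another variable

Propagating the comparison: x > y and y ≥ 1 give x ≥ 2. Range argument: with x ∈ [2, ∞], y ∈ [1, ∞], the left side of the equation is at least 4, but the right side is 1 < 4. No integer solution exists.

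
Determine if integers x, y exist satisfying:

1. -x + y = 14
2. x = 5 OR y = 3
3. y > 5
Yes

Take x = 5, y = 19. Substituting into each constraint:
  (1) (-5) + 19 = 14 ✓
  (2) x = 5, target 5 ✓ (first branch holds)
  (3) 19 > 5 ✓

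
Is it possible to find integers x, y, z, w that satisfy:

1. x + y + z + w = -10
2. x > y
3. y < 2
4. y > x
No

A contradictory subset is {x > y, y > x}. No integer assignment can satisfy these jointly:

  - x > y: bounds one variable relative to another variable
  - y > x: bounds one variable relative to another variable

Direct contradiction: x > y and y > x cannot both hold.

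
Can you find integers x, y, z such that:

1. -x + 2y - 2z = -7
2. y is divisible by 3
Yes

Take x = 7, y = 0, z = 0. Substituting into each constraint:
  (1) (-7) + 2(0) - 2(0) = -7 ✓
  (2) 0 = 3 × 0, remainder 0 ✓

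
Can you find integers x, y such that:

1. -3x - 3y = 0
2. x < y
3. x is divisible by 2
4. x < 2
Yes

Take x = -2, y = 2. Substituting into each constraint:
  (1) -3(-2) - 3(2) = 0 ✓
  (2) -2 < 2 ✓
  (3) -2 = 2 × -1, remainder 0 ✓
  (4) -2 < 2 ✓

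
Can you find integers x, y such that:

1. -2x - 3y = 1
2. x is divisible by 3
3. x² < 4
No

A contradictory subset is {-2x - 3y = 1, x is divisible by 3}. No integer assignment can satisfy these jointly:

  - -2x - 3y = 1: is a linear equation tying the variables together
  - x is divisible by 3: restricts x to multiples of 3

Modular obstruction: writing x = 3x', every remaining term of the linear equation is divisible by 3, so the left side is ≡ 0 (mod 3); but the right side 1 ≡ 1 (mod 3). No integers can satisfy it.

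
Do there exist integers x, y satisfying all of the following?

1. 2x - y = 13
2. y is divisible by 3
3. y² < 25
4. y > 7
No

A contradictory subset is {y² < 25, y > 7}. No integer assignment can satisfy these jointly:

  - y² < 25: restricts y to |y| ≤ 4
  - y > 7: bounds one variable relative to a constant

Direct contradiction: the bounds on y require y ≥ 8 and y ≤ 4 simultaneously, which is empty.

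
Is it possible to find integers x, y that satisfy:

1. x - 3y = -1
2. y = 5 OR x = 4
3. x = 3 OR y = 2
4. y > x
No

A contradictory subset is {x - 3y = -1, y = 5 OR x = 4, y > x}. No integer assignment can satisfy these jointly:

  - x - 3y = -1: is a linear equation tying the variables together
  - y = 5 OR x = 4: forces a choice: either y = 5 or x = 4
  - y > x: bounds one variable relative to another variable

Split on the disjunction (y = 5 OR x = 4):
  • If y = 5: the equation forces x = 14, giving (y, x) = (5, 14), which violates y > x.
  • If x = 4: with x = 4, every remaining term of the linear equation is divisible by 3, so the left side is ≡ 0 (mod 3); but the right side -5 ≡ 1 (mod 3). No integers can satisfy it.
Both branches are infeasible, so the system has no integer solution.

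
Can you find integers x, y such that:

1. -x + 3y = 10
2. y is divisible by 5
Yes

Take x = -10, y = 0. Substituting into each constraint:
  (1) 10 + 3(0) = 10 ✓
  (2) 0 = 5 × 0, remainder 0 ✓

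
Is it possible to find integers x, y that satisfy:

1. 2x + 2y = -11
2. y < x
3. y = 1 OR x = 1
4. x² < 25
No

Even the single constraint (2x + 2y = -11) is infeasible over the integers.

  - 2x + 2y = -11: every term on the left is divisible by 2, so the LHS ≡ 0 (mod 2), but the RHS -11 is not — no integer solution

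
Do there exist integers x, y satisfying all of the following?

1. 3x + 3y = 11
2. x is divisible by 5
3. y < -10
No

Even the single constraint (3x + 3y = 11) is infeasible over the integers.

  - 3x + 3y = 11: every term on the left is divisible by 3, so the LHS ≡ 0 (mod 3), but the RHS 11 is not — no integer solution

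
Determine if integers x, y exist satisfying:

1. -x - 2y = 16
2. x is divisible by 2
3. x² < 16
Yes

Take x = 0, y = -8. Substituting into each constraint:
  (1) 0 - 2(-8) = 16 ✓
  (2) 0 = 2 × 0, remainder 0 ✓
  (3) x² = (0)² = 0, and 0 < 16 ✓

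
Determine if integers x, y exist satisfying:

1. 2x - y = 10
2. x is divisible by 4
Yes

Take x = 0, y = -10. Substituting into each constraint:
  (1) 2(0) + 10 = 10 ✓
  (2) 0 = 4 × 0, remainder 0 ✓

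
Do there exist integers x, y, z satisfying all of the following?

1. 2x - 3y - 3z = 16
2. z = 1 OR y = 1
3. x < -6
Yes

Take x = -7, y = -11, z = 1. Substituting into each constraint:
  (1) 2(-7) - 3(-11) - 3(1) = 16 ✓
  (2) z = 1, target 1 ✓ (first branch holds)
  (3) -7 < -6 ✓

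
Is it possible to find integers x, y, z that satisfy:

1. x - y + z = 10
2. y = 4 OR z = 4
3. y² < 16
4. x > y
Yes

Take x = 6, y = 0, z = 4. Substituting into each constraint:
  (1) 6 + 0 + 4 = 10 ✓
  (2) z = 4, target 4 ✓ (second branch holds)
  (3) y² = (0)² = 0, and 0 < 16 ✓
  (4) 6 > 0 ✓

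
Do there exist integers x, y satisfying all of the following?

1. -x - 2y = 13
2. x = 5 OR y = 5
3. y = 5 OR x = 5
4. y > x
Yes

Take x = -23, y = 5. Substituting into each constraint:
  (1) 23 - 2(5) = 13 ✓
  (2) y = 5, target 5 ✓ (second branch holds)
  (3) y = 5, target 5 ✓ (first branch holds)
  (4) 5 > -23 ✓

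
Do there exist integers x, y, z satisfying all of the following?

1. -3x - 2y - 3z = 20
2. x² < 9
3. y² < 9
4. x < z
No

The full constraint system is jointly infeasible over the integers. Each constraint and what it forces:

  - -3x - 2y - 3z = 20: is a linear equation tying the variables together
  - x² < 9: restricts x to |x| ≤ 2
  - y² < 9: restricts y to |y| ≤ 2
  - x < z: bounds one variable relative to another variable

Propagating the comparison: z > x and x ≥ -2 give z ≥ -1. Range argument: with x ∈ [-2, 2], y ∈ [-2, 2], z ∈ [-1, ∞], the left side of the equation is at most 13, but the right side is 20 > 13. No integer solution exists.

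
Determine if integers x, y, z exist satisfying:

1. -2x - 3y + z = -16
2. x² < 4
Yes

Take x = 0, y = 6, z = 2. Substituting into each constraint:
  (1) -2(0) - 3(6) + 2 = -16 ✓
  (2) x² = (0)² = 0, and 0 < 4 ✓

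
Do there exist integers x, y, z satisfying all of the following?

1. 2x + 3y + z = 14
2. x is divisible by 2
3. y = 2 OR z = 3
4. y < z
Yes

Take x = 4, y = 1, z = 3. Substituting into each constraint:
  (1) 2(4) + 3(1) + 3 = 14 ✓
  (2) 4 = 2 × 2, remainder 0 ✓
  (3) z = 3, target 3 ✓ (second branch holds)
  (4) 1 < 3 ✓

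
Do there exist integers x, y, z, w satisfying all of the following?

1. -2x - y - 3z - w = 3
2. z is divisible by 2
Yes

Take x = 0, y = 0, z = 0, w = -3. Substituting into each constraint:
  (1) -2(0) + 0 - 3(0) + 3 = 3 ✓
  (2) 0 = 2 × 0, remainder 0 ✓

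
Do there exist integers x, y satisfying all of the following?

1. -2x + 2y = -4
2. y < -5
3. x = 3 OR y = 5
No

The full constraint system is jointly infeasible over the integers. Each constraint and what it forces:

  - -2x + 2y = -4: is a linear equation tying the variables together
  - y < -5: bounds one variable relative to a constant
  - x = 3 OR y = 5: forces a choice: either x = 3 or y = 5

Split on the disjunction (x = 3 OR y = 5):
  • If x = 3: the equation forces y = 1, which contradicts the bound y ≤ -6.
  • If y = 5: this contradicts the bound y ≤ -6.
Both branches are infeasible, so the system has no integer solution.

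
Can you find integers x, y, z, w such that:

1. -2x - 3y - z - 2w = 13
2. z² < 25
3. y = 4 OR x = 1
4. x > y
Yes

Take x = 5, y = 4, z = -1, w = -17. Substituting into each constraint:
  (1) -2(5) - 3(4) + 1 - 2(-17) = 13 ✓
  (2) z² = (-1)² = 1, and 1 < 25 ✓
  (3) y = 4, target 4 ✓ (first branch holds)
  (4) 5 > 4 ✓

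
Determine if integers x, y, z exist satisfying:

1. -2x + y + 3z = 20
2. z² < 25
Yes

Take x = -10, y = 0, z = 0. Substituting into each constraint:
  (1) -2(-10) + 0 + 3(0) = 20 ✓
  (2) z² = (0)² = 0, and 0 < 25 ✓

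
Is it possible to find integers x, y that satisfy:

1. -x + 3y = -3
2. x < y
Yes

Take x = -3, y = -2. Substituting into each constraint:
  (1) 3 + 3(-2) = -3 ✓
  (2) -3 < -2 ✓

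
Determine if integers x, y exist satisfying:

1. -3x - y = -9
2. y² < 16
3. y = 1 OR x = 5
No

The full constraint system is jointly infeasible over the integers. Each constraint and what it forces:

  - -3x - y = -9: is a linear equation tying the variables together
  - y² < 16: restricts y to |y| ≤ 3
  - y = 1 OR x = 5: forces a choice: either y = 1 or x = 5

Split on the disjunction (y = 1 OR x = 5):
  • If y = 1: with y = 1, every remaining term of the linear equation is divisible by 3, so the left side is ≡ 0 (mod 3); but the right side -8 ≡ 1 (mod 3). No integers can satisfy it.
  • If x = 5: the equation forces y = -6, but y² < 16 requires |y| ≤ 3.
Both branches are infeasible, so the system has no integer solution.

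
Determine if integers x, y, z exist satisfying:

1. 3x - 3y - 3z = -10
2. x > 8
No

Even the single constraint (3x - 3y - 3z = -10) is infeasible over the integers.

  - 3x - 3y - 3z = -10: every term on the left is divisible by 3, so the LHS ≡ 0 (mod 3), but the RHS -10 is not — no integer solution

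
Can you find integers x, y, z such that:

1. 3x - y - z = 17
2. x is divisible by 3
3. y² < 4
Yes

Take x = 0, y = 1, z = -18. Substituting into each constraint:
  (1) 3(0) + (-1) + 18 = 17 ✓
  (2) 0 = 3 × 0, remainder 0 ✓
  (3) y² = (1)² = 1, and 1 < 4 ✓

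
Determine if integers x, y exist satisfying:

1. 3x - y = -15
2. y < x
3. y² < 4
No

The full constraint system is jointly infeasible over the integers. Each constraint and what it forces:

  - 3x - y = -15: is a linear equation tying the variables together
  - y < x: bounds one variable relative to another variable
  - y² < 4: restricts y to |y| ≤ 1

Propagating the comparison: x > y and y ≥ -1 give x ≥ 0. Range argument: with x ∈ [0, ∞], y ∈ [-1, 1], the left side of the equation is at least -1, but the right side is -15 < -1. No integer solution exists.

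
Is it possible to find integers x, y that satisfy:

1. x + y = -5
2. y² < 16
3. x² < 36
Yes

Take x = -5, y = 0. Substituting into each constraint:
  (1) (-5) + 0 = -5 ✓
  (2) y² = (0)² = 0, and 0 < 16 ✓
  (3) x² = (-5)² = 25, and 25 < 36 ✓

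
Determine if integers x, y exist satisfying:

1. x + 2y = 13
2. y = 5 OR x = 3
Yes

Take x = 3, y = 5. Substituting into each constraint:
  (1) 3 + 2(5) = 13 ✓
  (2) y = 5, target 5 ✓ (first branch holds)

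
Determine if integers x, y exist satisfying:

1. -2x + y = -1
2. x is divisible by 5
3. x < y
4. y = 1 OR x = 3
No

The full constraint system is jointly infeasible over the integers. Each constraint and what it forces:

  - -2x + y = -1: is a linear equation tying the variables together
  - x is divisible by 5: restricts x to multiples of 5
  - x < y: bounds one variable relative to another variable
  - y = 1 OR x = 3: forces a choice: either y = 1 or x = 3

Split on the disjunction (y = 1 OR x = 3):
  • If y = 1: with y = 1, writing x = 5x', every remaining term of the linear equation is divisible by 10, so the left side is ≡ 0 (mod 10); but the right side -2 ≡ 8 (mod 10). No integers can satisfy it.
  • If x = 3: this contradicts the divisibility constraint — 3 is not a multiple of 5.
Both branches are infeasible, so the system has no integer solution.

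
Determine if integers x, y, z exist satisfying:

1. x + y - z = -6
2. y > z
Yes

Take x = -7, y = 1, z = 0. Substituting into each constraint:
  (1) (-7) + 1 + 0 = -6 ✓
  (2) 1 > 0 ✓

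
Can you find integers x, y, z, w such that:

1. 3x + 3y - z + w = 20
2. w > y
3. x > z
Yes

Take x = 0, y = 4, z = -1, w = 7. Substituting into each constraint:
  (1) 3(0) + 3(4) + 1 + 7 = 20 ✓
  (2) 7 > 4 ✓
  (3) 0 > -1 ✓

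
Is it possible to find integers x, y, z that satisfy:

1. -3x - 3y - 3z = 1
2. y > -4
No

Even the single constraint (-3x - 3y - 3z = 1) is infeasible over the integers.

  - -3x - 3y - 3z = 1: every term on the left is divisible by 3, so the LHS ≡ 0 (mod 3), but the RHS 1 is not — no integer solution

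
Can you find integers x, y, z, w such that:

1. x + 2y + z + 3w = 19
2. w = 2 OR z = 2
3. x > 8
Yes

Take x = 10, y = -1, z = 2, w = 3. Substituting into each constraint:
  (1) 10 + 2(-1) + 2 + 3(3) = 19 ✓
  (2) z = 2, target 2 ✓ (second branch holds)
  (3) 10 > 8 ✓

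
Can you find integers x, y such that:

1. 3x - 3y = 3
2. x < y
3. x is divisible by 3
No

A contradictory subset is {3x - 3y = 3, x < y}. No integer assignment can satisfy these jointly:

  - 3x - 3y = 3: is a linear equation tying the variables together
  - x < y: bounds one variable relative to another variable

From the equation, x − y = 1, i.e. y − x = -1; but y > x requires y − x ≥ 1. Contradiction.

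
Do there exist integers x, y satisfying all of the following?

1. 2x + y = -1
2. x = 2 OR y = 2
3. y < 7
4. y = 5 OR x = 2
Yes

Take x = 2, y = -5. Substituting into each constraint:
  (1) 2(2) + (-5) = -1 ✓
  (2) x = 2, target 2 ✓ (first branch holds)
  (3) -5 < 7 ✓
  (4) x = 2, target 2 ✓ (second branch holds)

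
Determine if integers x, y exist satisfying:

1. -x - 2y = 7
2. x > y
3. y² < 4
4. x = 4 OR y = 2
No

A contradictory subset is {-x - 2y = 7, x > y, x = 4 OR y = 2}. No integer assignment can satisfy these jointly:

  - -x - 2y = 7: is a linear equation tying the variables together
  - x > y: bounds one variable relative to another variable
  - x = 4 OR y = 2: forces a choice: either x = 4 or y = 2

Split on the disjunction (x = 4 OR y = 2):
  • If x = 4: with x = 4, every remaining term of the linear equation is divisible by 2, so the left side is ≡ 0 (mod 2); but the right side 11 ≡ 1 (mod 2). No integers can satisfy it.
  • If y = 2: the equation forces x = -11, giving (y, x) = (2, -11), which violates x > y.
Both branches are infeasible, so the system has no integer solution.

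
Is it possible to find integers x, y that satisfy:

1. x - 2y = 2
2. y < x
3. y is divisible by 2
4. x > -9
Yes

Take x = 2, y = 0. Substituting into each constraint:
  (1) 2 - 2(0) = 2 ✓
  (2) 0 < 2 ✓
  (3) 0 = 2 × 0, remainder 0 ✓
  (4) 2 > -9 ✓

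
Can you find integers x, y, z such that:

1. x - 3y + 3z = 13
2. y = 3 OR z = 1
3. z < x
Yes

Take x = 4, y = -2, z = 1. Substituting into each constraint:
  (1) 4 - 3(-2) + 3(1) = 13 ✓
  (2) z = 1, target 1 ✓ (second branch holds)
  (3) 1 < 4 ✓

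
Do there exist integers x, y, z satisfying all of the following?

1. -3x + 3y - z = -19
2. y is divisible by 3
Yes

Take x = 6, y = 0, z = 1. Substituting into each constraint:
  (1) -3(6) + 3(0) + (-1) = -19 ✓
  (2) 0 = 3 × 0, remainder 0 ✓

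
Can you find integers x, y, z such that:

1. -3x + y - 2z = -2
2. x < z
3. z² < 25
Yes

Take x = -1, y = -5, z = 0. Substituting into each constraint:
  (1) -3(-1) + (-5) - 2(0) = -2 ✓
  (2) -1 < 0 ✓
  (3) z² = (0)² = 0, and 0 < 25 ✓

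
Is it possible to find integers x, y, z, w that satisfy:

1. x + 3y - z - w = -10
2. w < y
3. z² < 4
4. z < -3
No

A contradictory subset is {z² < 4, z < -3}. No integer assignment can satisfy these jointly:

  - z² < 4: restricts z to |z| ≤ 1
  - z < -3: bounds one variable relative to a constant

Direct contradiction: the bounds on z require z ≥ -1 and z ≤ -4 simultaneously, which is empty.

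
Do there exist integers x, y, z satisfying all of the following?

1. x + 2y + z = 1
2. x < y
Yes

Take x = -1, y = 0, z = 2. Substituting into each constraint:
  (1) (-1) + 2(0) + 2 = 1 ✓
  (2) -1 < 0 ✓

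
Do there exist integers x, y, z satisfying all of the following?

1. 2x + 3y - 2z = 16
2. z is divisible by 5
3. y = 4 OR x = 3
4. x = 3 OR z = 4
Yes

Take x = 3, y = 0, z = -5. Substituting into each constraint:
  (1) 2(3) + 3(0) - 2(-5) = 16 ✓
  (2) -5 = 5 × -1, remainder 0 ✓
  (3) x = 3, target 3 ✓ (second branch holds)
  (4) x = 3, target 3 ✓ (first branch holds)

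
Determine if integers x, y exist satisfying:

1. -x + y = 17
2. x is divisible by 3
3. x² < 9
Yes

Take x = 0, y = 17. Substituting into each constraint:
  (1) 0 + 17 = 17 ✓
  (2) 0 = 3 × 0, remainder 0 ✓
  (3) x² = (0)² = 0, and 0 < 9 ✓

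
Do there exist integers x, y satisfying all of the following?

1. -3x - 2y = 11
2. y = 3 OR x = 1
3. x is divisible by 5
No

The full constraint system is jointly infeasible over the integers. Each constraint and what it forces:

  - -3x - 2y = 11: is a linear equation tying the variables together
  - y = 3 OR x = 1: forces a choice: either y = 3 or x = 1
  - x is divisible by 5: restricts x to multiples of 5

Split on the disjunction (y = 3 OR x = 1):
  • If y = 3: with y = 3, writing x = 5x', every remaining term of the linear equation is divisible by 15, so the left side is ≡ 0 (mod 15); but the right side 17 ≡ 2 (mod 15). No integers can satisfy it.
  • If x = 1: this contradicts the divisibility constraint — 1 is not a multiple of 5.
Both branches are infeasible, so the system has no integer solution.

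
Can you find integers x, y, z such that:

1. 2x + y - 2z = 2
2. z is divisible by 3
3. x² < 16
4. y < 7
Yes

Take x = 0, y = 2, z = 0. Substituting into each constraint:
  (1) 2(0) + 2 - 2(0) = 2 ✓
  (2) 0 = 3 × 0, remainder 0 ✓
  (3) x² = (0)² = 0, and 0 < 16 ✓
  (4) 2 < 7 ✓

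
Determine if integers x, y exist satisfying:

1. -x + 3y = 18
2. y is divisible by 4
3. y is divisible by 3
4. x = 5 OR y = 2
No

A contradictory subset is {-x + 3y = 18, y is divisible by 3, x = 5 OR y = 2}. No integer assignment can satisfy these jointly:

  - -x + 3y = 18: is a linear equation tying the variables together
  - y is divisible by 3: restricts y to multiples of 3
  - x = 5 OR y = 2: forces a choice: either x = 5 or y = 2

Split on the disjunction (x = 5 OR y = 2):
  • If x = 5: with x = 5, writing y = 3y', every remaining term of the linear equation is divisible by 9, so the left side is ≡ 0 (mod 9); but the right side 23 ≡ 5 (mod 9). No integers can satisfy it.
  • If y = 2: this contradicts the divisibility constraint — 2 is not a multiple of 3.
Both branches are infeasible, so the system has no integer solution.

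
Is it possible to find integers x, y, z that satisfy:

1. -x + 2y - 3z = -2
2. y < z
Yes

Take x = 0, y = -1, z = 0. Substituting into each constraint:
  (1) 0 + 2(-1) - 3(0) = -2 ✓
  (2) -1 < 0 ✓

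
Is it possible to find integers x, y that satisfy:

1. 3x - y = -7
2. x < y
Yes

Take x = 0, y = 7. Substituting into each constraint:
  (1) 3(0) + (-7) = -7 ✓
  (2) 0 < 7 ✓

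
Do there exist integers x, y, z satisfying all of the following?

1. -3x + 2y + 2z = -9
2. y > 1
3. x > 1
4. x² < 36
Yes

Take x = 3, y = 2, z = -2. Substituting into each constraint:
  (1) -3(3) + 2(2) + 2(-2) = -9 ✓
  (2) 2 > 1 ✓
  (3) 3 > 1 ✓
  (4) x² = (3)² = 9, and 9 < 36 ✓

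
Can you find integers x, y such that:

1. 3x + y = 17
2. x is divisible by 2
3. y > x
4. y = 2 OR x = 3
No

The full constraint system is jointly infeasible over the integers. Each constraint and what it forces:

  - 3x + y = 17: is a linear equation tying the variables together
  - x is divisible by 2: restricts x to multiples of 2
  - y > x: bounds one variable relative to another variable
  - y = 2 OR x = 3: forces a choice: either y = 2 or x = 3

Split on the disjunction (y = 2 OR x = 3):
  • If y = 2: with y = 2, writing x = 2x', every remaining term of the linear equation is divisible by 6, so the left side is ≡ 0 (mod 6); but the right side 15 ≡ 3 (mod 6). No integers can satisfy it.
  • If x = 3: this contradicts the divisibility constraint — 3 is not a multiple of 2.
Both branches are infeasible, so the system has no integer solution.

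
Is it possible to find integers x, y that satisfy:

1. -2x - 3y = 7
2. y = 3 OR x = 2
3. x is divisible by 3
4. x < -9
No

A contradictory subset is {-2x - 3y = 7, y = 3 OR x = 2, x < -9}. No integer assignment can satisfy these jointly:

  - -2x - 3y = 7: is a linear equation tying the variables together
  - y = 3 OR x = 2: forces a choice: either y = 3 or x = 2
  - x < -9: bounds one variable relative to a constant

Split on the disjunction (y = 3 OR x = 2):
  • If y = 3: the equation forces x = -8, which contradicts the bound x ≤ -10.
  • If x = 2: this contradicts the bound x ≤ -10.
Both branches are infeasible, so the system has no integer solution.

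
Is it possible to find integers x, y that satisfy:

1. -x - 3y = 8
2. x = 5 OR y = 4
Yes

Take x = -20, y = 4. Substituting into each constraint:
  (1) 20 - 3(4) = 8 ✓
  (2) y = 4, target 4 ✓ (second branch holds)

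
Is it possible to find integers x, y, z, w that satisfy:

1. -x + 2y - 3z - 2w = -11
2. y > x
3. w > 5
Yes

Take x = -1, y = 0, z = 0, w = 6. Substituting into each constraint:
  (1) 1 + 2(0) - 3(0) - 2(6) = -11 ✓
  (2) 0 > -1 ✓
  (3) 6 > 5 ✓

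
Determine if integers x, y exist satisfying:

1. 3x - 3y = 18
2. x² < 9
Yes

Take x = 0, y = -6. Substituting into each constraint:
  (1) 3(0) - 3(-6) = 18 ✓
  (2) x² = (0)² = 0, and 0 < 9 ✓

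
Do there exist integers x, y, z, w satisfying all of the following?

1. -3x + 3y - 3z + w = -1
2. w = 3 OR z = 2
Yes

Take x = 0, y = 0, z = 2, w = 5. Substituting into each constraint:
  (1) -3(0) + 3(0) - 3(2) + 5 = -1 ✓
  (2) z = 2, target 2 ✓ (second branch holds)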